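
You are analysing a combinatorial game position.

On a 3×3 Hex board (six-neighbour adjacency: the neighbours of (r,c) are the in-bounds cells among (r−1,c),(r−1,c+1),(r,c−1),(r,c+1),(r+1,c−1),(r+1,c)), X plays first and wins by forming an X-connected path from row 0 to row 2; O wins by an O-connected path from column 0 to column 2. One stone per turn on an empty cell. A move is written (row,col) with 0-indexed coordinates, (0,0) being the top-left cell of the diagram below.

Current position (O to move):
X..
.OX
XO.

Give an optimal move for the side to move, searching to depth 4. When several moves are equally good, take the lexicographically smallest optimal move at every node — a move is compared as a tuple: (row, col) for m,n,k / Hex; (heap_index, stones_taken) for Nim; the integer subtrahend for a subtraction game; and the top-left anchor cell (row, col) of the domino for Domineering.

O's best at [X../.OX/XO.]: (1,0)

ply 1, O at X../.OX/XO. | (0,1)=-1→XO./.OX/XO.; (0,2)=-1→X.O/.OX/XO.; (1,0)=+1→X../OOX/XO.*; (2,2)=-1→X../.OX/XOO
ply 2, X at X../OOX/XO. | (0,1)=-1→XX./OOX/XO.*; (0,2)=-1→X.X/OOX/XO.; (2,2)=-1→X../OOX/XOX
ply 3, O at XX./OOX/XO. | (0,2)=+1→XXO/OOX/XO.*; (2,2)=+1→XX./OOX/XOO
ply 4: XXO/OOX/XO. is terminal -1 (X); from X../.OX/XO. depth 4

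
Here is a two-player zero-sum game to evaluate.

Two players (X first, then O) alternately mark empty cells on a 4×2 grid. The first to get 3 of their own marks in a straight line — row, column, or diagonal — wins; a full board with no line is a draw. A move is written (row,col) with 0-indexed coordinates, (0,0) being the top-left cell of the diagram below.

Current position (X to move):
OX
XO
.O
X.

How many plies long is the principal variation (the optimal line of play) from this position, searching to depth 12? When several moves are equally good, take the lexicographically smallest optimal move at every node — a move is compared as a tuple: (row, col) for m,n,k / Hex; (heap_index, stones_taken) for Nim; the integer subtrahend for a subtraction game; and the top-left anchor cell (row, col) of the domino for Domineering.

PV length from [OX/XO/.O/X.]: 1 ply

ply 1, X at OX/XO/.O/X. | (2,0)=+1→OX/XO/XO/X.*; (3,1)=+0→OX/XO/.O/XX
ply 2: OX/XO/XO/X. is terminal -1 (O); from OX/XO/.O/X. depth 12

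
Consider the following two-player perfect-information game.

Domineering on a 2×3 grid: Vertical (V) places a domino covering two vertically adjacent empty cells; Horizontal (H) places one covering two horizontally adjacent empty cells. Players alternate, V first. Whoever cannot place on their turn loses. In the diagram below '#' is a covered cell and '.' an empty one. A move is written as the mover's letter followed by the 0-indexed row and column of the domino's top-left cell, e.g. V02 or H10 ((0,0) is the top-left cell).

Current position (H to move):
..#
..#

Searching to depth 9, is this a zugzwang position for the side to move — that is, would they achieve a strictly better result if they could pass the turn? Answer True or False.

zugzwang(..#/..#, H) = False

p1 H@[..#/..#]: H00[###/..#]+1* H10[..#/###]+1
p2 V@[###/..#] terminal -1; root [..#/..#] d9
suppose H passes — search the same position with V to move:
pass> p1 V@[..#/..#]: V00[#.#/#.#]+1* V01[.##/.##]+1
pass> p2 H@[#.#/#.#] terminal -1; root [..#/..#] d9
for H: play +1, pass -1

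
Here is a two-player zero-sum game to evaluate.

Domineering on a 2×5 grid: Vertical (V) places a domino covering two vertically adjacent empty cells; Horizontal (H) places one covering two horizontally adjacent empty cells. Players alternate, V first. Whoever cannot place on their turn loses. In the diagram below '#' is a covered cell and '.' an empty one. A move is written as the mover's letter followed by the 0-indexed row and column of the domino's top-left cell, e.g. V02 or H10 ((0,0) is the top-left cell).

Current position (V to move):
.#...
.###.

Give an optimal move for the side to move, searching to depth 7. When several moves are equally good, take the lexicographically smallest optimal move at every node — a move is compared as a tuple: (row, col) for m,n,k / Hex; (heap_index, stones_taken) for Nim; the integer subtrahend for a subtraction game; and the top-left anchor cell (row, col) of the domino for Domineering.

V's best at [.#.../.###.]: V04

[.#.../.###.] V move#1: V00:-1/##.../####., V04:+1/.#..#/.####*
[.#..#/.####] H move#2: H02:-1/.####/.####*
[.####/.####] V move#3: V00:+1/#####/#####*
[#####/#####] end (terminal -1, H#4); searched .#.../.###. to 7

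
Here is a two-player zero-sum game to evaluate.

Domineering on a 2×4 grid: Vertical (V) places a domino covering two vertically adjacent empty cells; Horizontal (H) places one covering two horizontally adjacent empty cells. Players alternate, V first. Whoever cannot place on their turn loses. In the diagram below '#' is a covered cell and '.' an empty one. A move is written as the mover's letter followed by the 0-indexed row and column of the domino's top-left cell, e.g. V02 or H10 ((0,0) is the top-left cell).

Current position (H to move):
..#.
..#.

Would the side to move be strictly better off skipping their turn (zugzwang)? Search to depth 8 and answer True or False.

ply 1, H at ..#./..#. | H00=+1→###./..#.*; H10=+1→..#./###.
ply 2, V at ###./..#. | V03=-1→####/..##*
ply 3, H at ####/..## | H10=+1→####/####*
ply 4: ####/#### is terminal -1 (V); from ..#./..#. depth 8
if H skipped the turn, V would face:
~ ply 1, V at ..#./..#. | V00=+1→#.#./#.#.*; V01=+1→.##./.##.; V03=-1→..##/..##
~ ply 2: #.#./#.#. is terminal -1 (H); from ..#./..#. depth 8
compare (H): move=+1 vs pass=-1

zugzwang(..#./..#., H) = False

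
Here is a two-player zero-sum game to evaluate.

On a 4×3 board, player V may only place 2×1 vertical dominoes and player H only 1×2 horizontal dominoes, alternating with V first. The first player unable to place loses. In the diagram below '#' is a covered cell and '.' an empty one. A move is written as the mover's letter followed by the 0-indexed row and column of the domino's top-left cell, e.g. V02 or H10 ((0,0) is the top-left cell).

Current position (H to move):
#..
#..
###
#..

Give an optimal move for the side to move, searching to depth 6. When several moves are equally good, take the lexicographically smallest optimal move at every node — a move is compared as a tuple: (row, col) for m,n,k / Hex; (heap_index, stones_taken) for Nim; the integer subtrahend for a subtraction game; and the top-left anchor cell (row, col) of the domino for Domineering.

ply 1, H at #../#../###/#.. | H01=+1→###/#../###/#..*; H11=+1→#../###/###/#..; H31=-1→#../#../###/###
ply 2: ###/#../###/#.. is terminal -1 (V); from #../#../###/#.. depth 6

H's best at [#../#../###/#..]: H01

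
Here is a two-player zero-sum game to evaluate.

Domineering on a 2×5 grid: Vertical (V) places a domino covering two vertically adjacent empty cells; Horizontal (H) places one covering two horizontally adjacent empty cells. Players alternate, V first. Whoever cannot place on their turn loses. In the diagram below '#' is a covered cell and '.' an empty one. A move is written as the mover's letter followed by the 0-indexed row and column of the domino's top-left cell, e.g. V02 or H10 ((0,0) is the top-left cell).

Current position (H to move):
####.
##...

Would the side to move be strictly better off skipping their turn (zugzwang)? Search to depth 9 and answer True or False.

p1 H@[####./##...]: H12[####./####.]-1 H13[####./##.##]+1*
p2 V@[####./##.##] terminal -1; root [####./##...] d9
suppose H passes — search the same position with V to move:
pass> p1 V@[####./##...]: V04[#####/##..#]-1*
pass> p2 H@[#####/##..#]: H12[#####/#####]+1*
pass> p3 V@[#####/#####] terminal -1; root [####./##...] d9
for H: play +1, pass +1

zugzwang(####./##..., H) = False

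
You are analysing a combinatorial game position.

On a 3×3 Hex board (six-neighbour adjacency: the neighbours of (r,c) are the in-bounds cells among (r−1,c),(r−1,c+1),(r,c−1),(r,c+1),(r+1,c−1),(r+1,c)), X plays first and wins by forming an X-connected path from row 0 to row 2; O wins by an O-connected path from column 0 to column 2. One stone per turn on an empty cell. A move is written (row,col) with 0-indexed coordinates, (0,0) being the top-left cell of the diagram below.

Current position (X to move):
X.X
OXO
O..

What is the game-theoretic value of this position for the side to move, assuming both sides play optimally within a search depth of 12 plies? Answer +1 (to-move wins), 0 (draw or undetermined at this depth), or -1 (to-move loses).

value(X.X/OXO/O.., X) = +1

ply 1, X at X.X/OXO/O.. | (0,1)=-1→XXX/OXO/O..; (2,1)=+1→X.X/OXO/OX.*; (2,2)=-1→X.X/OXO/O.X
ply 2: X.X/OXO/OX. is terminal -1 (O); from X.X/OXO/O.. depth 12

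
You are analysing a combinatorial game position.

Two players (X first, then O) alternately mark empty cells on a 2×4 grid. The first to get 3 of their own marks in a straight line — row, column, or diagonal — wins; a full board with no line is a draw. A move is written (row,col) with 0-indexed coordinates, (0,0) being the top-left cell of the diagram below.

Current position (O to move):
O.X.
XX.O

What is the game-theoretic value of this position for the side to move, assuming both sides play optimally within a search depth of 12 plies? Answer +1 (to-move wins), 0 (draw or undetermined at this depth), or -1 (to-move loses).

value(O.X./XX.O, O) = 0

[O.X./XX.O] O move#1: (0,1):-1/OOX./XX.O, (0,3):-1/O.XO/XX.O, (1,2):+0/O.X./XXOO*
[O.X./XXOO] X move#2: (0,1):+0/OXX./XXOO*, (0,3):+0/O.XX/XXOO
[OXX./XXOO] O move#3: (0,3):+0/OXXO/XXOO*
[OXXO/XXOO] end (terminal +0, X#4); searched O.X./XX.O to 12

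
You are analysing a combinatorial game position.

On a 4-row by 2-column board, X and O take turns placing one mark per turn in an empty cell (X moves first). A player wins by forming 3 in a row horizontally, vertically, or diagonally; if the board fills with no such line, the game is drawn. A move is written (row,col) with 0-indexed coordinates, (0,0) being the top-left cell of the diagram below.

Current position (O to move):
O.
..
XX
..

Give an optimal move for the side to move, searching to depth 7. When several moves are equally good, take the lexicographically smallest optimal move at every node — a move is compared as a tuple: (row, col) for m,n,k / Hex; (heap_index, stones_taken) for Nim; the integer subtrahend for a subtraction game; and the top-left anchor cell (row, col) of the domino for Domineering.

[O./../XX/..] O move#1: (0,1):+0/OO/../XX/..*, (1,0):-1/O./O./XX/.., (1,1):+0/O./.O/XX/.., (3,0):-1/O./../XX/O., (3,1):+0/O./../XX/.O
[OO/../XX/..] X move#2: (1,0):+0/OO/X./XX/..*, (1,1):+0/OO/.X/XX/.., (3,0):+0/OO/../XX/X., (3,1):+0/OO/../XX/.X
[OO/X./XX/..] O move#3: (1,1):-1/OO/XO/XX/.., (3,0):+0/OO/X./XX/O.*, (3,1):-1/OO/X./XX/.O
[OO/X./XX/O.] X move#4: (1,1):+0/OO/XX/XX/O.*, (3,1):+0/OO/X./XX/OX
[OO/XX/XX/O.] O move#5: (3,1):+0/OO/XX/XX/OO*
[OO/XX/XX/OO] end (terminal +0, X#6); searched O./../XX/.. to 7

O's best at [O./../XX/..]: (0,1)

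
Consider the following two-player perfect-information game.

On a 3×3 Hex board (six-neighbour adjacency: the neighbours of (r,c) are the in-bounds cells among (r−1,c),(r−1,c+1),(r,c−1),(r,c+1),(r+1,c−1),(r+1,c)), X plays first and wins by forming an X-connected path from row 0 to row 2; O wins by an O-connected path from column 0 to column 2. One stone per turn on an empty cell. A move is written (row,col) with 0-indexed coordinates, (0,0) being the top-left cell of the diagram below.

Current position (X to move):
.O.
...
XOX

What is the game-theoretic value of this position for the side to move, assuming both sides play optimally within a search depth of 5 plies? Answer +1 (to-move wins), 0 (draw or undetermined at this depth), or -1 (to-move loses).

ply 1, X at .O./.../XOX | (0,0)=+1→XO./.../XOX*; (0,2)=+1→.OX/.../XOX; (1,0)=+1→.O./X../XOX; (1,1)=-1→.O./.X./XOX; (1,2)=-1→.O./..X/XOX
ply 2, O at XO./.../XOX | (0,2)=-1→XOO/.../XOX*; (1,0)=-1→XO./O../XOX; (1,1)=-1→XO./.O./XOX; (1,2)=-1→XO./..O/XOX
ply 3, X at XOO/.../XOX | (1,0)=+1→XOO/X../XOX*; (1,1)=-1→XOO/.X./XOX; (1,2)=-1→XOO/..X/XOX
ply 4: XOO/X../XOX is terminal -1 (O); from .O./.../XOX depth 5

value(.O./.../XOX, X) = +1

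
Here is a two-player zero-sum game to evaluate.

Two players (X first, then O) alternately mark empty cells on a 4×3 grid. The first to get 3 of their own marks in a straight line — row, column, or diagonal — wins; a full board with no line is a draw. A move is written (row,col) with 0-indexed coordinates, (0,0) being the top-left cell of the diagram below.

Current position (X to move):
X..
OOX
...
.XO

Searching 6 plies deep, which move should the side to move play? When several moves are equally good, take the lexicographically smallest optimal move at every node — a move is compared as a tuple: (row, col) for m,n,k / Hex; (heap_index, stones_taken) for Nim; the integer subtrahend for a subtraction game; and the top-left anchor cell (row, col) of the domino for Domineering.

X's best at [X../OOX/.../.XO]: (2,1)

p1 X@[X../OOX/.../.XO]: (0,1)[XX./OOX/.../.XO]-1 (0,2)[X.X/OOX/.../.XO]-1 (2,0)[X../OOX/X../.XO]-1 (2,1)[X../OOX/.X./.XO]+0* (2,2)[X../OOX/..X/.XO]-1 (3,0)[X../OOX/.../XXO]-1
p2 O@[X../OOX/.X./.XO]: (0,1)[XO./OOX/.X./.XO]-1 (0,2)[X.O/OOX/.X./.XO]-1 (2,0)[X../OOX/OX./.XO]-1 (2,2)[X../OOX/.XO/.XO]-1 (3,0)[X../OOX/.X./OXO]+0*
p3 X@[X../OOX/.X./OXO]: (0,1)[XX./OOX/.X./OXO]-1 (0,2)[X.X/OOX/.X./OXO]-1 (2,0)[X../OOX/XX./OXO]+0* (2,2)[X../OOX/.XX/OXO]-1
p4 O@[X../OOX/XX./OXO]: (0,1)[XO./OOX/XX./OXO]-1 (0,2)[X.O/OOX/XX./OXO]-1 (2,2)[X../OOX/XXO/OXO]+0*
p5 X@[X../OOX/XXO/OXO]: (0,1)[XX./OOX/XXO/OXO]+0* (0,2)[X.X/OOX/XXO/OXO]+0
p6 O@[XX./OOX/XXO/OXO]: (0,2)[XXO/OOX/XXO/OXO]+0*
p7 X@[XXO/OOX/XXO/OXO] terminal +0; root [X../OOX/.../.XO] d6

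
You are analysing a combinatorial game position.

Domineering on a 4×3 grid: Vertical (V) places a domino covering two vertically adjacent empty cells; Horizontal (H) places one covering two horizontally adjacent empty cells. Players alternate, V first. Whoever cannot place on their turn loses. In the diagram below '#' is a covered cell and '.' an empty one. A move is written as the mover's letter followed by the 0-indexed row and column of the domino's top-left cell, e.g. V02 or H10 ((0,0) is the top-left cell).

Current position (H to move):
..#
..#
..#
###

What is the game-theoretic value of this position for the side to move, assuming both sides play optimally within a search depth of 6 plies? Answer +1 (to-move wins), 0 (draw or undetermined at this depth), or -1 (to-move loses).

value(..#/..#/..#/###, H) = +1

ply 1, H at ..#/..#/..#/### | H00=-1→###/..#/..#/###; H10=+1→..#/###/..#/###*; H20=-1→..#/..#/###/###
ply 2: ..#/###/..#/### is terminal -1 (V); from ..#/..#/..#/### depth 6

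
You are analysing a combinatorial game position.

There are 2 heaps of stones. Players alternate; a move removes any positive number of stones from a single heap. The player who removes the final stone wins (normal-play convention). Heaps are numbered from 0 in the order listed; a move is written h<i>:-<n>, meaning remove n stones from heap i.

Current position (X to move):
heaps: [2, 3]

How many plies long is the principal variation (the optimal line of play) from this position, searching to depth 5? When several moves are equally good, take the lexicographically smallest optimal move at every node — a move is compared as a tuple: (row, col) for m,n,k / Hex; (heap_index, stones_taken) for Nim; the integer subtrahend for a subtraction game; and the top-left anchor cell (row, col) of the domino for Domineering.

ply 1, X at (2,3) | h0:-1=-1→(1,3); h0:-2=-1→(0,3); h1:-1=+1→(2,2)*; h1:-2=-1→(2,1); h1:-3=-1→(2,0)
ply 2, O at (2,2) | h0:-1=-1→(1,2)*; h0:-2=-1→(0,2); h1:-1=-1→(2,1); h1:-2=-1→(2,0)
ply 3, X at (1,2) | h0:-1=-1→(0,2); h1:-1=+1→(1,1)*; h1:-2=-1→(1,0)
ply 4, O at (1,1) | h0:-1=-1→(0,1)*; h1:-1=-1→(1,0)
ply 5, X at (0,1) | h1:-1=+1→(0,0)*
ply 6: (0,0) is terminal -1 (O); from (2,3) depth 5

PV length from [(2,3)]: 5 plies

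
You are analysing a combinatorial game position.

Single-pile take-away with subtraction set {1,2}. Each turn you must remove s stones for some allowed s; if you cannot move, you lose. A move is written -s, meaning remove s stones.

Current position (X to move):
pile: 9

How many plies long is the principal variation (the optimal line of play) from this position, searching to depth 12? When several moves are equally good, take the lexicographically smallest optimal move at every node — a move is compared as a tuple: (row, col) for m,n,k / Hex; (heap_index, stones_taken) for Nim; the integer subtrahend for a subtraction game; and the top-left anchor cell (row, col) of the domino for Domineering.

PV length from [9]: 6 plies

[9] X move#1: -1:-1/8*, -2:-1/7
[8] O move#2: -1:-1/7, -2:+1/6*
[6] X move#3: -1:-1/5*, -2:-1/4
[5] O move#4: -1:-1/4, -2:+1/3*
[3] X move#5: -1:-1/2*, -2:-1/1
[2] O move#6: -1:-1/1, -2:+1/0*
[0] end (terminal -1, X#7); searched 9 to 12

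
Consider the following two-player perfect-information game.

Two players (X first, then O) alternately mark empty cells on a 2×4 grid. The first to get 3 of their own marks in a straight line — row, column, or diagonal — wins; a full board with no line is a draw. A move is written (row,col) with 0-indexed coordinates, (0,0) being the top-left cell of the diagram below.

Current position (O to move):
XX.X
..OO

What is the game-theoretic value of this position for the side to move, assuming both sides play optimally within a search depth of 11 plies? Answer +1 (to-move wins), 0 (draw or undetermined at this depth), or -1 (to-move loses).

ply 1, O at XX.X/..OO | (0,2)=+0→XXOX/..OO; (1,0)=-1→XX.X/O.OO; (1,1)=+1→XX.X/.OOO*
ply 2: XX.X/.OOO is terminal -1 (X); from XX.X/..OO depth 11

value(XX.X/..OO, O) = +1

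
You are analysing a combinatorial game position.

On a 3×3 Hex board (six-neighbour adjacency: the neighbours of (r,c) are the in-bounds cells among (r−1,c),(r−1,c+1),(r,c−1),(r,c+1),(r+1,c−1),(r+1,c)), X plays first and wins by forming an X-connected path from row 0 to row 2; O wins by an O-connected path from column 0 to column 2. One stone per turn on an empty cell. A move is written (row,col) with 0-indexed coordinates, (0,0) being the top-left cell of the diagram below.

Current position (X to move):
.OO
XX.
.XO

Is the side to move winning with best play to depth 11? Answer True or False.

ply 1, X at .OO/XX./.XO | (0,0)=+1→XOO/XX./.XO*; (1,2)=-1→.OO/XXX/.XO; (2,0)=-1→.OO/XX./XXO
ply 2: XOO/XX./.XO is terminal -1 (O); from .OO/XX./.XO depth 11

X winning at [.OO/XX./.XO]: True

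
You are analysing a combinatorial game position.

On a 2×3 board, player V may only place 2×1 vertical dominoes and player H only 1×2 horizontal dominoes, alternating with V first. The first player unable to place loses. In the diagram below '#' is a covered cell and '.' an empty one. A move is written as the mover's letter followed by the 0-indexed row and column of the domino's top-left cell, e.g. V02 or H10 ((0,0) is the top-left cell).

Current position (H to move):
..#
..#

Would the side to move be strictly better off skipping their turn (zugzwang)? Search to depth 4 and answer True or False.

[..#/..#] H move#1: H00:+1/###/..#*, H10:+1/..#/###
[###/..#] end (terminal -1, V#2); searched ..#/..# to 4
if H skipped the turn, V would face:
~ [..#/..#] V move#1: V00:+1/#.#/#.#*, V01:+1/.##/.##
~ [#.#/#.#] end (terminal -1, H#2); searched ..#/..# to 4
compare (H): move=+1 vs pass=-1

zugzwang(..#/..#, H) = False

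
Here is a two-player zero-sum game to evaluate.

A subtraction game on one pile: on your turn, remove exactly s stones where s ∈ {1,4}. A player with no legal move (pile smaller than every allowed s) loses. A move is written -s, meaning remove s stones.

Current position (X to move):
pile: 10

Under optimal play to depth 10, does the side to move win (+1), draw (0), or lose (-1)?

[10] X move#1: -1:-1/9*, -4:-1/6
[9] O move#2: -1:-1/8, -4:+1/5*
[5] X move#3: -1:-1/4*, -4:-1/1
[4] O move#4: -1:-1/3, -4:+1/0*
[0] end (terminal -1, X#5); searched 10 to 10

value(10, X) = -1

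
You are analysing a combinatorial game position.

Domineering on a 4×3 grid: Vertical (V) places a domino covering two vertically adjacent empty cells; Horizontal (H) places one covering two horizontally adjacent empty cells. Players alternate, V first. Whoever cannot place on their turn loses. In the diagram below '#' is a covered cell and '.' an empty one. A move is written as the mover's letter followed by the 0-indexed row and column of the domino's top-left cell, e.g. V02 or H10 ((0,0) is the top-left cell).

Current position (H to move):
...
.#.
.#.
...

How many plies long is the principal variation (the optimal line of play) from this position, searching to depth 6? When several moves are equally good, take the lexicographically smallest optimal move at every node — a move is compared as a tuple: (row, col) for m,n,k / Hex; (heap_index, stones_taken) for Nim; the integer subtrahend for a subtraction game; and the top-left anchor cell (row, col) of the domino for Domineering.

p1 H@[.../.#./.#./...]: H00[##./.#./.#./...]-1* H01[.##/.#./.#./...]-1 H30[.../.#./.#./##.]-1 H31[.../.#./.#./.##]-1
p2 V@[##./.#./.#./...]: V02[###/.##/.#./...]+1* V10[##./##./##./...]+1 V12[##./.##/.##/...]+1 V20[##./.#./##./#..]+1 V22[##./.#./.##/..#]+1
p3 H@[###/.##/.#./...]: H30[###/.##/.#./##.]-1* H31[###/.##/.#./.##]-1
p4 V@[###/.##/.#./##.]: V10[###/###/##./##.]+1* V22[###/.##/.##/###]+1
p5 H@[###/###/##./##.] terminal -1; root [.../.#./.#./...] d6

PV length from [.../.#./.#./...]: 4 plies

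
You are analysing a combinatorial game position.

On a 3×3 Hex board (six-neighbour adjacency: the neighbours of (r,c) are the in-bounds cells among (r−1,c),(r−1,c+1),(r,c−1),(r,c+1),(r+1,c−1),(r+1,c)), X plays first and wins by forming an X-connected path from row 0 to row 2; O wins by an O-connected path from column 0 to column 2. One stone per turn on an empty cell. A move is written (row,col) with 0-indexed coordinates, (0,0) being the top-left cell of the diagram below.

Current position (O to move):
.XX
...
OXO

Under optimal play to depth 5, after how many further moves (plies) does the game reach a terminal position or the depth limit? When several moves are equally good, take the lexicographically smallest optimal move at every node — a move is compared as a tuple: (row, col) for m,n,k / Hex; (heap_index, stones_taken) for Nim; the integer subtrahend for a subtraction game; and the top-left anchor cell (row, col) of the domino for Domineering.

p1 O@[.XX/.../OXO]: (0,0)[OXX/.../OXO]-1* (1,0)[.XX/O../OXO]-1 (1,1)[.XX/.O./OXO]-1 (1,2)[.XX/..O/OXO]-1
p2 X@[OXX/.../OXO]: (1,0)[OXX/X../OXO]+1* (1,1)[OXX/.X./OXO]+1 (1,2)[OXX/..X/OXO]+1
p3 O@[OXX/X../OXO]: (1,1)[OXX/XO./OXO]-1* (1,2)[OXX/X.O/OXO]-1
p4 X@[OXX/XO./OXO]: (1,2)[OXX/XOX/OXO]+1*
p5 O@[OXX/XOX/OXO] terminal -1; root [.XX/.../OXO] d5

PV length from [.XX/.../OXO]: 4 plies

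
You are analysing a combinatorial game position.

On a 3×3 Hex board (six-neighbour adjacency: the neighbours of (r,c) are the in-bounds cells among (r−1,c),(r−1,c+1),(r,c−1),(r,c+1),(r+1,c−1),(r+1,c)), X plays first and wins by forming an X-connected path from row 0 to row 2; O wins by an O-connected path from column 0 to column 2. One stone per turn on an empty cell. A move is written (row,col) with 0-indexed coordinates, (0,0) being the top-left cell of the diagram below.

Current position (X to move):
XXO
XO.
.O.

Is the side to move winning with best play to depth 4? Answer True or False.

X winning at [XXO/XO./.O.]: True

p1 X@[XXO/XO./.O.]: (1,2)[XXO/XOX/.O.]-1 (2,0)[XXO/XO./XO.]+1* (2,2)[XXO/XO./.OX]-1
p2 O@[XXO/XO./XO.] terminal -1; root [XXO/XO./.O.] d4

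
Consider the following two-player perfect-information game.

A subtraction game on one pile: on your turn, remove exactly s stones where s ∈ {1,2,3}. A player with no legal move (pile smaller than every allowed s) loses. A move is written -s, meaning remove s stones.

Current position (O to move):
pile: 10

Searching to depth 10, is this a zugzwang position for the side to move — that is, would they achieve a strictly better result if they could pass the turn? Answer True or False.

p1 O@[10]: -1[9]-1 -2[8]+1* -3[7]-1
p2 X@[8]: -1[7]-1* -2[6]-1 -3[5]-1
p3 O@[7]: -1[6]-1 -2[5]-1 -3[4]+1*
p4 X@[4]: -1[3]-1* -2[2]-1 -3[1]-1
p5 O@[3]: -1[2]-1 -2[1]-1 -3[0]+1*
p6 X@[0] terminal -1; root [10] d10
pass branch (X moves first from the same position):
  | p1 X@[10]: -1[9]-1 -2[8]+1* -3[7]-1
  | p2 O@[8]: -1[7]-1* -2[6]-1 -3[5]-1
  | p3 X@[7]: -1[6]-1 -2[5]-1 -3[4]+1*
  | p4 O@[4]: -1[3]-1* -2[2]-1 -3[1]-1
  | p5 X@[3]: -1[2]-1 -2[1]-1 -3[0]+1*
  | p6 O@[0] terminal -1; root [10] d10
O moving scores +1; O passing scores -1

zugzwang(10, O) = False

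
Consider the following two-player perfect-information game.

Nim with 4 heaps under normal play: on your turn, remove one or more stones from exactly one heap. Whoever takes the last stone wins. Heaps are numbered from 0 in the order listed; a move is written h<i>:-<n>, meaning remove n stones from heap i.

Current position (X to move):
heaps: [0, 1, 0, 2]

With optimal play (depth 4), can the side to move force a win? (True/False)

X winning at [(0,1,0,2)]: True

ply 1, X at (0,1,0,2) | h1:-1=-1→(0,0,0,2); h3:-1=+1→(0,1,0,1)*; h3:-2=-1→(0,1,0,0)
ply 2, O at (0,1,0,1) | h1:-1=-1→(0,0,0,1)*; h3:-1=-1→(0,1,0,0)
ply 3, X at (0,0,0,1) | h3:-1=+1→(0,0,0,0)*
ply 4: (0,0,0,0) is terminal -1 (O); from (0,1,0,2) depth 4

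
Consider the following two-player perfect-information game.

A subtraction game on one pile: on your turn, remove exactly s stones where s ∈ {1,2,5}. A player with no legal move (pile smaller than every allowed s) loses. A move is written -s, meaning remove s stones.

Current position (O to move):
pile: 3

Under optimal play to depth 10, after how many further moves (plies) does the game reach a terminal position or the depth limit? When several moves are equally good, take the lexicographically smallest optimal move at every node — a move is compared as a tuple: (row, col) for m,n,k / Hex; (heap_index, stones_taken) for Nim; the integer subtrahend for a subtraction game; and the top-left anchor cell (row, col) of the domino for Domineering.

p1 O@[3]: -1[2]-1* -2[1]-1
p2 X@[2]: -1[1]-1 -2[0]+1*
p3 O@[0] terminal -1; root [3] d10

PV length from [3]: 2 plies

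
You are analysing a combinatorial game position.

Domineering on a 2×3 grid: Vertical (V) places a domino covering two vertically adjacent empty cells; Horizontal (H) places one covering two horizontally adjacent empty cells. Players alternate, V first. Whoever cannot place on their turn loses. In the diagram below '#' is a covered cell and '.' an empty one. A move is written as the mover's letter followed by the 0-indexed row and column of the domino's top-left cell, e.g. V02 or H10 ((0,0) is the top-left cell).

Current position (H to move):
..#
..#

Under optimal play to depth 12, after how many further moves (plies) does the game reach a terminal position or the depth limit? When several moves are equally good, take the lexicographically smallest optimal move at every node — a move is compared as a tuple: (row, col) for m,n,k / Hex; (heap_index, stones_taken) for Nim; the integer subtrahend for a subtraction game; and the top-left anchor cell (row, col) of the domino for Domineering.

ply 1, H at ..#/..# | H00=+1→###/..#*; H10=+1→..#/###
ply 2: ###/..# is terminal -1 (V); from ..#/..# depth 12

PV length from [..#/..#]: 1 ply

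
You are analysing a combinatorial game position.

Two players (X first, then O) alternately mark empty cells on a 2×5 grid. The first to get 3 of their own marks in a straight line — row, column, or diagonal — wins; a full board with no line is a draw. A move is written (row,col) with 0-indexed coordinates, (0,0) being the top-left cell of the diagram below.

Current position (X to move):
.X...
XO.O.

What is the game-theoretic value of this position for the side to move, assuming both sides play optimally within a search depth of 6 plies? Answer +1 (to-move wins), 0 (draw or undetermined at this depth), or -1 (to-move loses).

value(.X.../XO.O., X) = 0

ply 1, X at .X.../XO.O. | (0,0)=-1→XX.../XO.O.; (0,2)=-1→.XX../XO.O.; (0,3)=-1→.X.X./XO.O.; (0,4)=-1→.X..X/XO.O.; (1,2)=+0→.X.../XOXO.*; (1,4)=-1→.X.../XO.OX
ply 2, O at .X.../XOXO. | (0,0)=+0→OX.../XOXO.*; (0,2)=+0→.XO../XOXO.; (0,3)=+0→.X.O./XOXO.; (0,4)=-1→.X..O/XOXO.; (1,4)=-1→.X.../XOXOO
ply 3, X at OX.../XOXO. | (0,2)=+0→OXX../XOXO.*; (0,3)=+0→OX.X./XOXO.; (0,4)=+0→OX..X/XOXO.; (1,4)=+0→OX.../XOXOX
ply 4, O at OXX../XOXO. | (0,3)=+0→OXXO./XOXO.*; (0,4)=-1→OXX.O/XOXO.; (1,4)=-1→OXX../XOXOO
ply 5, X at OXXO./XOXO. | (0,4)=+0→OXXOX/XOXO.*; (1,4)=+0→OXXO./XOXOX
ply 6, O at OXXOX/XOXO. | (1,4)=+0→OXXOX/XOXOO*
ply 7: OXXOX/XOXOO is terminal +0 (X); from .X.../XO.O. depth 6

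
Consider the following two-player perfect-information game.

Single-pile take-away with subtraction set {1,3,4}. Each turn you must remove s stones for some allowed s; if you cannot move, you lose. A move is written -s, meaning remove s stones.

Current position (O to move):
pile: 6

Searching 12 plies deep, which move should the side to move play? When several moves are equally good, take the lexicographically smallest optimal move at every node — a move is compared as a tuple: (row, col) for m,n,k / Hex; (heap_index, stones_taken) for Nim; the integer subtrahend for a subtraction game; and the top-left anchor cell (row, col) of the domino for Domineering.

O's best at [6]: -4

[6] O move#1: -1:-1/5, -3:-1/3, -4:+1/2*
[2] X move#2: -1:-1/1*
[1] O move#3: -1:+1/0*
[0] end (terminal -1, X#4); searched 6 to 12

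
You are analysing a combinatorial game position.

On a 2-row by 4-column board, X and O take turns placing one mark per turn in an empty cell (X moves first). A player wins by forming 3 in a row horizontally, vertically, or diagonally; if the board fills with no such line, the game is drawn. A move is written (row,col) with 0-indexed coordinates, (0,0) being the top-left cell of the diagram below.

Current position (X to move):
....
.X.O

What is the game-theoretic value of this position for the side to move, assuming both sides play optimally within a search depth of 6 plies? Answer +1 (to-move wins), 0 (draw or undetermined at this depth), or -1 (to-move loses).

[..../.X.O] X move#1: (0,0):+0/X.../.X.O*, (0,1):+0/.X../.X.O, (0,2):+0/..X./.X.O, (0,3):+0/...X/.X.O, (1,0):+0/..../XX.O, (1,2):+0/..../.XXO
[X.../.X.O] O move#2: (0,1):+0/XO../.X.O*, (0,2):+0/X.O./.X.O, (0,3):+0/X..O/.X.O, (1,0):+0/X.../OX.O, (1,2):+0/X.../.XOO
[XO../.X.O] X move#3: (0,2):+0/XOX./.X.O*, (0,3):+0/XO.X/.X.O, (1,0):+0/XO../XX.O, (1,2):+0/XO../.XXO
[XOX./.X.O] O move#4: (0,3):+0/XOXO/.X.O*, (1,0):+0/XOX./OX.O, (1,2):+0/XOX./.XOO
[XOXO/.X.O] X move#5: (1,0):+0/XOXO/XX.O*, (1,2):+0/XOXO/.XXO
[XOXO/XX.O] O move#6: (1,2):+0/XOXO/XXOO*
[XOXO/XXOO] end (terminal +0, X#7); searched ..../.X.O to 6

value(..../.X.O, X) = 0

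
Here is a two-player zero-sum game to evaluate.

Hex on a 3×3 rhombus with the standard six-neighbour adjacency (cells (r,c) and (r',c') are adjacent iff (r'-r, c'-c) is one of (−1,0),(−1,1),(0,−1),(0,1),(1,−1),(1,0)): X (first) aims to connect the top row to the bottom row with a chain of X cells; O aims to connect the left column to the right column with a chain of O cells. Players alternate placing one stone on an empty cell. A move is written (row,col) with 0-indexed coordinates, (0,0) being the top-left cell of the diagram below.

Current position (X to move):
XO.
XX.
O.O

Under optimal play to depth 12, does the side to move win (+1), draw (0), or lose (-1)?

p1 X@[XO./XX./O.O]: (0,2)[XOX/XX./O.O]-1 (1,2)[XO./XXX/O.O]-1 (2,1)[XO./XX./OXO]+1*
p2 O@[XO./XX./OXO] terminal -1; root [XO./XX./O.O] d12

value(XO./XX./O.O, X) = +1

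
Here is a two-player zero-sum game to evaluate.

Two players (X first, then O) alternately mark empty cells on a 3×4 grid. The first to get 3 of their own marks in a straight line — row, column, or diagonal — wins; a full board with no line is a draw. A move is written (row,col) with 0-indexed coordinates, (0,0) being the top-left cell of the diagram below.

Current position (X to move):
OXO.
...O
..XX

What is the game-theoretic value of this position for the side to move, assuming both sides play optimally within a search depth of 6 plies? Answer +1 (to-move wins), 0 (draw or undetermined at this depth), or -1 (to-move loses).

ply 1, X at OXO./...O/..XX | (0,3)=+1→OXOX/...O/..XX*; (1,0)=+1→OXO./X..O/..XX; (1,1)=+1→OXO./.X.O/..XX; (1,2)=+1→OXO./..XO/..XX; (2,0)=+1→OXO./...O/X.XX; (2,1)=+1→OXO./...O/.XXX
ply 2, O at OXOX/...O/..XX | (1,0)=-1→OXOX/O..O/..XX*; (1,1)=-1→OXOX/.O.O/..XX; (1,2)=-1→OXOX/..OO/..XX; (2,0)=-1→OXOX/...O/O.XX; (2,1)=-1→OXOX/...O/.OXX
ply 3, X at OXOX/O..O/..XX | (1,1)=-1→OXOX/OX.O/..XX; (1,2)=+1→OXOX/O.XO/..XX*; (2,0)=+1→OXOX/O..O/X.XX; (2,1)=+1→OXOX/O..O/.XXX
ply 4: OXOX/O.XO/..XX is terminal -1 (O); from OXO./...O/..XX depth 6

value(OXO./...O/..XX, X) = +1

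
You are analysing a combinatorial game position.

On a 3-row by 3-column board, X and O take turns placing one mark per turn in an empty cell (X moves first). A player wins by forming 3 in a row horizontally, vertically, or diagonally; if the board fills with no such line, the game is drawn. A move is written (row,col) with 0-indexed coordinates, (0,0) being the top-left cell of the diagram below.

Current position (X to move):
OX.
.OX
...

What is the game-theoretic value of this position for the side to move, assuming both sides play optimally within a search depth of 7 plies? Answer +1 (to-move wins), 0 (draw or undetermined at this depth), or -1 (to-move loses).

p1 X@[OX./.OX/...]: (0,2)[OXX/.OX/...]-1 (1,0)[OX./XOX/...]-1 (2,0)[OX./.OX/X..]-1 (2,1)[OX./.OX/.X.]-1 (2,2)[OX./.OX/..X]+0*
p2 O@[OX./.OX/..X]: (0,2)[OXO/.OX/..X]+0* (1,0)[OX./OOX/..X]-1 (2,0)[OX./.OX/O.X]-1 (2,1)[OX./.OX/.OX]-1
p3 X@[OXO/.OX/..X]: (1,0)[OXO/XOX/..X]-1 (2,0)[OXO/.OX/X.X]+0* (2,1)[OXO/.OX/.XX]-1
p4 O@[OXO/.OX/X.X]: (1,0)[OXO/OOX/X.X]-1 (2,1)[OXO/.OX/XOX]+0*
p5 X@[OXO/.OX/XOX]: (1,0)[OXO/XOX/XOX]+0*
p6 O@[OXO/XOX/XOX] terminal +0; root [OX./.OX/...] d7

value(OX./.OX/..., X) = 0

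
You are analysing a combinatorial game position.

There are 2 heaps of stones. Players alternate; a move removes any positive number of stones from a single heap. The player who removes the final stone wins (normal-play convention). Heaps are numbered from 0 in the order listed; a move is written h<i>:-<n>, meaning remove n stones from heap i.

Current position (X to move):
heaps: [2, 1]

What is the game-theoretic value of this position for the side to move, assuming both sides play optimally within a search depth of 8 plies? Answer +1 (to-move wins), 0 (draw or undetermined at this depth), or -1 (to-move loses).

value((2,1), X) = +1

[(2,1)] X move#1: h0:-1:+1/(1,1)*, h0:-2:-1/(0,1), h1:-1:-1/(2,0)
[(1,1)] O move#2: h0:-1:-1/(0,1)*, h1:-1:-1/(1,0)
[(0,1)] X move#3: h1:-1:+1/(0,0)*
[(0,0)] end (terminal -1, O#4); searched (2,1) to 8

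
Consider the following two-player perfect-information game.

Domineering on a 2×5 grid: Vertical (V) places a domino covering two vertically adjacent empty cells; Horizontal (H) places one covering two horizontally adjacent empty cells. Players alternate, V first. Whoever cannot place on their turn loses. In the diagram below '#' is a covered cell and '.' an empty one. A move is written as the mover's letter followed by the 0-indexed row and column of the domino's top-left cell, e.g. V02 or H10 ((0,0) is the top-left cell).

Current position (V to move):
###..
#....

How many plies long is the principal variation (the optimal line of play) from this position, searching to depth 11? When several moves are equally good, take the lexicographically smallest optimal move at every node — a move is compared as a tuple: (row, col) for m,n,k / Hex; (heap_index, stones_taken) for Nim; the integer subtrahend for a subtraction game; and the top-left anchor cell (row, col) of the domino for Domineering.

PV length from [###../#....]: 3 plies

[###../#....] V move#1: V03:+1/####./#..#.*, V04:-1/###.#/#...#
[####./#..#.] H move#2: H11:-1/####./####.*
[####./####.] V move#3: V04:+1/#####/#####*
[#####/#####] end (terminal -1, H#4); searched ###../#.... to 11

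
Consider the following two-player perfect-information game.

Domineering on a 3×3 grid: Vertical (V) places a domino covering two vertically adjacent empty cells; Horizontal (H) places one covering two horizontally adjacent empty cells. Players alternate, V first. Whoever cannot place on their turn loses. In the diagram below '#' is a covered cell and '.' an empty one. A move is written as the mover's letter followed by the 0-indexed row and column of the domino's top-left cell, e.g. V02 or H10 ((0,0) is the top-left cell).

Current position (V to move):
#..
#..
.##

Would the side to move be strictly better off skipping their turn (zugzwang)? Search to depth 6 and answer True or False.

zugzwang(#../#../.##, V) = False

p1 V@[#../#../.##]: V01[##./##./.##]+1* V02[#.#/#.#/.##]+1
p2 H@[##./##./.##] terminal -1; root [#../#../.##] d6
suppose V passes — search the same position with H to move:
pass> p1 H@[#../#../.##]: H01[###/#../.##]+1* H11[#../###/.##]+1
pass> p2 V@[###/#../.##] terminal -1; root [#../#../.##] d6
for V: play +1, pass -1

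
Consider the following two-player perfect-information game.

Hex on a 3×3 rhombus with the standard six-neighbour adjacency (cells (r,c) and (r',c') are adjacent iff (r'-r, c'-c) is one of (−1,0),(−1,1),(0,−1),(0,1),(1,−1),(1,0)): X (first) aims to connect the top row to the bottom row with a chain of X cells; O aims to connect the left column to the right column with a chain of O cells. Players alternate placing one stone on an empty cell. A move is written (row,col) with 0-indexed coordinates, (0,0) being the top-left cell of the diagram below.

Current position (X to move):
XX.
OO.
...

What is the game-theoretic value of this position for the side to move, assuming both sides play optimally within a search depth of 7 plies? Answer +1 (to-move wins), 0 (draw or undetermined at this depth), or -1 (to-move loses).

value(XX./OO./..., X) = -1

[XX./OO./...] X move#1: (0,2):-1/XXX/OO./...*, (1,2):-1/XX./OOX/..., (2,0):-1/XX./OO./X.., (2,1):-1/XX./OO./.X., (2,2):-1/XX./OO./..X
[XXX/OO./...] O move#2: (1,2):+1/XXX/OOO/...*, (2,0):-1/XXX/OO./O.., (2,1):+1/XXX/OO./.O., (2,2):+1/XXX/OO./..O
[XXX/OOO/...] end (terminal -1, X#3); searched XX./OO./... to 7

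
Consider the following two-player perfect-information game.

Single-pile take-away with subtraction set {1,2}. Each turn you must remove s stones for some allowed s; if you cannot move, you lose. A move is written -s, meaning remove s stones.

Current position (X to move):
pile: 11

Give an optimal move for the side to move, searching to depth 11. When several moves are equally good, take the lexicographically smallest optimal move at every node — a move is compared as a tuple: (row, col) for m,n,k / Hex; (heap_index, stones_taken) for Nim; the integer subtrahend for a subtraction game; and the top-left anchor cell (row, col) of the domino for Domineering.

[11] X move#1: -1:-1/10, -2:+1/9*
[9] O move#2: -1:-1/8*, -2:-1/7
[8] X move#3: -1:-1/7, -2:+1/6*
[6] O move#4: -1:-1/5*, -2:-1/4
[5] X move#5: -1:-1/4, -2:+1/3*
[3] O move#6: -1:-1/2*, -2:-1/1
[2] X move#7: -1:-1/1, -2:+1/0*
[0] end (terminal -1, O#8); searched 11 to 11

X's best at [11]: -2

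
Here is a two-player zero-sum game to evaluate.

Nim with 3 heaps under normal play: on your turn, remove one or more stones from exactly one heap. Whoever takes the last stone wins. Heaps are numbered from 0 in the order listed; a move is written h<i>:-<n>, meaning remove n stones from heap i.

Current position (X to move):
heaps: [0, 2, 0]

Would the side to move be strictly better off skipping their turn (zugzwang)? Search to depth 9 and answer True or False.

zugzwang((0,2,0), X) = False

[(0,2,0)] X move#1: h1:-1:-1/(0,1,0), h1:-2:+1/(0,0,0)*
[(0,0,0)] end (terminal -1, O#2); searched (0,2,0) to 9
if X skipped the turn, O would face:
~ [(0,2,0)] O move#1: h1:-1:-1/(0,1,0), h1:-2:+1/(0,0,0)*
~ [(0,0,0)] end (terminal -1, X#2); searched (0,2,0) to 9
compare (X): move=+1 vs pass=-1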